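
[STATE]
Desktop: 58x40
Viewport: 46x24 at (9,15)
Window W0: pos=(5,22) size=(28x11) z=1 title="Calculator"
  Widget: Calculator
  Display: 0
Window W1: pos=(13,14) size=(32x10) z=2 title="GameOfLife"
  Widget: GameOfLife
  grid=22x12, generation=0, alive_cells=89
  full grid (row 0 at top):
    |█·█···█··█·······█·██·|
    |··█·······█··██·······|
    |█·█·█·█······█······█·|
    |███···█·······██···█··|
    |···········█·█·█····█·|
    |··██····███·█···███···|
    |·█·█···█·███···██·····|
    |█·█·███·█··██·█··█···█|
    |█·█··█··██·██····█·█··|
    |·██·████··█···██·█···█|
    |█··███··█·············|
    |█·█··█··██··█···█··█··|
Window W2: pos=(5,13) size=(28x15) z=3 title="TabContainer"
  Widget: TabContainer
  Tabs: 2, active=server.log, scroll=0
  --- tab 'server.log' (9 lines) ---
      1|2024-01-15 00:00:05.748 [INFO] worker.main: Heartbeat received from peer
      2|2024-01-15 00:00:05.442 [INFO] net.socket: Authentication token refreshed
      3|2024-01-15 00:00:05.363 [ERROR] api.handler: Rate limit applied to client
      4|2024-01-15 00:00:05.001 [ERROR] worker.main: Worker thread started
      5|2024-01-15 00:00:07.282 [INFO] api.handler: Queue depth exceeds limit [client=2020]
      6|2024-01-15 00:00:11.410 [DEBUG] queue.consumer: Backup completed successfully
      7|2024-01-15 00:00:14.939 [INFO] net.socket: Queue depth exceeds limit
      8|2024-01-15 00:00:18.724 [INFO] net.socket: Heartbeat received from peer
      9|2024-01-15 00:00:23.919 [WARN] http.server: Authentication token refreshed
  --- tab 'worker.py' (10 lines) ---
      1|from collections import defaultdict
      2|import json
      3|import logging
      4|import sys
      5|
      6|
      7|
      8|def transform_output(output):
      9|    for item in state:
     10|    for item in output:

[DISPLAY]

───────────────────────┨           ┃          
rver.log]│ worker.py   ┃───────────┨          
───────────────────────┃           ┃          
4-01-15 00:00:05.748 [I┃█··        ┃          
4-01-15 00:00:05.442 [I┃·█·        ┃          
4-01-15 00:00:05.363 [E┃···        ┃          
4-01-15 00:00:05.001 [E┃···        ┃          
4-01-15 00:00:07.282 [I┃··█        ┃          
4-01-15 00:00:11.410 [D┃━━━━━━━━━━━┛          
4-01-15 00:00:14.939 [I┃                      
4-01-15 00:00:18.724 [I┃                      
4-01-15 00:00:23.919 [W┃                      
━━━━━━━━━━━━━━━━━━━━━━━┛                      
─┼───┼───┼───┤         ┃                      
 │ 5 │ 6 │ × │         ┃                      
─┼───┼───┼───┤         ┃                      
 │ 2 │ 3 │ - │         ┃                      
━━━━━━━━━━━━━━━━━━━━━━━┛                      
                                              
                                              
                                              
                                              
                                              
                                              


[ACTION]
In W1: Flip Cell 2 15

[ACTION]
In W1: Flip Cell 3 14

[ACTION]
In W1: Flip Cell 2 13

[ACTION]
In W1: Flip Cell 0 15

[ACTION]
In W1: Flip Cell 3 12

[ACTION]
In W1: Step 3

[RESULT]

───────────────────────┨           ┃          
rver.log]│ worker.py   ┃───────────┨          
───────────────────────┃           ┃          
4-01-15 00:00:05.748 [I┃██·        ┃          
4-01-15 00:00:05.442 [I┃···        ┃          
4-01-15 00:00:05.363 [E┃██·        ┃          
4-01-15 00:00:05.001 [E┃···        ┃          
4-01-15 00:00:07.282 [I┃█··        ┃          
4-01-15 00:00:11.410 [D┃━━━━━━━━━━━┛          
4-01-15 00:00:14.939 [I┃                      
4-01-15 00:00:18.724 [I┃                      
4-01-15 00:00:23.919 [W┃                      
━━━━━━━━━━━━━━━━━━━━━━━┛                      
─┼───┼───┼───┤         ┃                      
 │ 5 │ 6 │ × │         ┃                      
─┼───┼───┼───┤         ┃                      
 │ 2 │ 3 │ - │         ┃                      
━━━━━━━━━━━━━━━━━━━━━━━┛                      
                                              
                                              
                                              
                                              
                                              
                                              


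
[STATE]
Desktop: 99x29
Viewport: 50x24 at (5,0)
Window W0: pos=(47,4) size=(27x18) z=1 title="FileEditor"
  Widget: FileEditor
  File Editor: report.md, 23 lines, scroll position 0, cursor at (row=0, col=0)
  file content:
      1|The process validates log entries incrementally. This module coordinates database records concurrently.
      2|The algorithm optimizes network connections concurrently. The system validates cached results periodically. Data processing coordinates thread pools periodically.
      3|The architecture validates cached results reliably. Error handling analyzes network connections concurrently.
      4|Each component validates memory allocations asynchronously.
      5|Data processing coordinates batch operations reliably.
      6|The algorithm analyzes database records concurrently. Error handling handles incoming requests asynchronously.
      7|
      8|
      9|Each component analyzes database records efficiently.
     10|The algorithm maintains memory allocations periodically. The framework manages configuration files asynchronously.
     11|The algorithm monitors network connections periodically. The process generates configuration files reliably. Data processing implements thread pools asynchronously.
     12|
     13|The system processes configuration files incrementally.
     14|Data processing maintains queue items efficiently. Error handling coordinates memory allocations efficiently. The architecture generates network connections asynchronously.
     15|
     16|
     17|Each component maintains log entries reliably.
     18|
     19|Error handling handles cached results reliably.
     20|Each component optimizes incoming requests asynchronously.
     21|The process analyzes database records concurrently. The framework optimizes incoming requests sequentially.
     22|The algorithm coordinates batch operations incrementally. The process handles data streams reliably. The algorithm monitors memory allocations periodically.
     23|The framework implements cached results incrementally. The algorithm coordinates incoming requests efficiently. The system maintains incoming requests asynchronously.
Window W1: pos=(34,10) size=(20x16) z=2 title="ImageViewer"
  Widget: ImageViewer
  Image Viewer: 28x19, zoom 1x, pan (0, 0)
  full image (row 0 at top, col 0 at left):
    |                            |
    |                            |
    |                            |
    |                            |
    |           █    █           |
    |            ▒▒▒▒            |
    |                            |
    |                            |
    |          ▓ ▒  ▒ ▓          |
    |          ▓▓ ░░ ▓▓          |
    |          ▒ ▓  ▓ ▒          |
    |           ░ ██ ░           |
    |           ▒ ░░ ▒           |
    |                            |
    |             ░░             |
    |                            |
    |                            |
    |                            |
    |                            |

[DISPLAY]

                                                  
                                                  
                                                  
                                                  
                                          ┏━━━━━━━
                                          ┃ FileEd
                                          ┠───────
                                          ┃█he pro
                                          ┃The alg
                                          ┃The arc
                             ┏━━━━━━━━━━━━━━━━━━┓o
                             ┃ ImageViewer      ┃r
                             ┠──────────────────┨g
                             ┃                  ┃ 
                             ┃                  ┃ 
                             ┃                  ┃o
                             ┃                  ┃g
                             ┃           █    █ ┃g
                             ┃            ▒▒▒▒  ┃ 
                             ┃                  ┃s
                             ┃                  ┃r
                             ┃          ▓ ▒  ▒ ▓┃━
                             ┃          ▓▓ ░░ ▓▓┃ 
                             ┃          ▒ ▓  ▓ ▒┃ 


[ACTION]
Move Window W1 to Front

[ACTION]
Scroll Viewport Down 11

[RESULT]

                                          ┃ FileEd
                                          ┠───────
                                          ┃█he pro
                                          ┃The alg
                                          ┃The arc
                             ┏━━━━━━━━━━━━━━━━━━┓o
                             ┃ ImageViewer      ┃r
                             ┠──────────────────┨g
                             ┃                  ┃ 
                             ┃                  ┃ 
                             ┃                  ┃o
                             ┃                  ┃g
                             ┃           █    █ ┃g
                             ┃            ▒▒▒▒  ┃ 
                             ┃                  ┃s
                             ┃                  ┃r
                             ┃          ▓ ▒  ▒ ▓┃━
                             ┃          ▓▓ ░░ ▓▓┃ 
                             ┃          ▒ ▓  ▓ ▒┃ 
                             ┃           ░ ██ ░ ┃ 
                             ┗━━━━━━━━━━━━━━━━━━┛ 
                                                  
                                                  
                                                  


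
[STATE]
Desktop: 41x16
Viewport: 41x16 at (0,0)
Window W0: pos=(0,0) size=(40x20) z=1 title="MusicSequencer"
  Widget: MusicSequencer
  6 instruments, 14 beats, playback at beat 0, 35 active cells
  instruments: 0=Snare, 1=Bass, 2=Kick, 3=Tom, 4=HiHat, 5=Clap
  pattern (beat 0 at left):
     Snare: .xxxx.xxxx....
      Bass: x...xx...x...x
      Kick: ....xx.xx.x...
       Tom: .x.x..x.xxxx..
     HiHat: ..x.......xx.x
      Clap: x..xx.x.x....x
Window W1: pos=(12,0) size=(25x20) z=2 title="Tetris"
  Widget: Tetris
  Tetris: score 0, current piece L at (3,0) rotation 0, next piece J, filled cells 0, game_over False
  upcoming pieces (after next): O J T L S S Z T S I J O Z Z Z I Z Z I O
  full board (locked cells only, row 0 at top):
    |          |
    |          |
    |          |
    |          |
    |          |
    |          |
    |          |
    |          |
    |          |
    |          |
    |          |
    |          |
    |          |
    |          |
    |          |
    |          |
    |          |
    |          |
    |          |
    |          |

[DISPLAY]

┏━━━━━━━━━━━┏━━━━━━━━━━━━━━━━━━━━━━━┓━━┓ 
┃ MusicSeque┃ Tetris                ┃  ┃ 
┠───────────┠───────────────────────┨──┨ 
┃      ▼1234┃          │Next:       ┃  ┃ 
┃ Snare·████┃          │█           ┃  ┃ 
┃  Bass█···█┃          │███         ┃  ┃ 
┃  Kick····█┃          │            ┃  ┃ 
┃   Tom·█·█·┃          │            ┃  ┃ 
┃ HiHat··█··┃          │            ┃  ┃ 
┃  Clap█··██┃          │Score:      ┃  ┃ 
┃           ┃          │0           ┃  ┃ 
┃           ┃          │            ┃  ┃ 
┃           ┃          │            ┃  ┃ 
┃           ┃          │            ┃  ┃ 
┃           ┃          │            ┃  ┃ 
┃           ┃          │            ┃  ┃ 


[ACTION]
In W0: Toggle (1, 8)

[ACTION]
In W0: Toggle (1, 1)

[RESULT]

┏━━━━━━━━━━━┏━━━━━━━━━━━━━━━━━━━━━━━┓━━┓ 
┃ MusicSeque┃ Tetris                ┃  ┃ 
┠───────────┠───────────────────────┨──┨ 
┃      ▼1234┃          │Next:       ┃  ┃ 
┃ Snare·████┃          │█           ┃  ┃ 
┃  Bass██··█┃          │███         ┃  ┃ 
┃  Kick····█┃          │            ┃  ┃ 
┃   Tom·█·█·┃          │            ┃  ┃ 
┃ HiHat··█··┃          │            ┃  ┃ 
┃  Clap█··██┃          │Score:      ┃  ┃ 
┃           ┃          │0           ┃  ┃ 
┃           ┃          │            ┃  ┃ 
┃           ┃          │            ┃  ┃ 
┃           ┃          │            ┃  ┃ 
┃           ┃          │            ┃  ┃ 
┃           ┃          │            ┃  ┃ 


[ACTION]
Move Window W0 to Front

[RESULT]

┏━━━━━━━━━━━━━━━━━━━━━━━━━━━━━━━━━━━━━━┓ 
┃ MusicSequencer                       ┃ 
┠──────────────────────────────────────┨ 
┃      ▼1234567890123                  ┃ 
┃ Snare·████·████····                  ┃ 
┃  Bass██··██··██···█                  ┃ 
┃  Kick····██·██·█···                  ┃ 
┃   Tom·█·█··█·████··                  ┃ 
┃ HiHat··█·······██·█                  ┃ 
┃  Clap█··██·█·█····█                  ┃ 
┃                                      ┃ 
┃                                      ┃ 
┃                                      ┃ 
┃                                      ┃ 
┃                                      ┃ 
┃                                      ┃ 


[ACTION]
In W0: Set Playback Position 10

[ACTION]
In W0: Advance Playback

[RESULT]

┏━━━━━━━━━━━━━━━━━━━━━━━━━━━━━━━━━━━━━━┓ 
┃ MusicSequencer                       ┃ 
┠──────────────────────────────────────┨ 
┃      01234567890▼23                  ┃ 
┃ Snare·████·████····                  ┃ 
┃  Bass██··██··██···█                  ┃ 
┃  Kick····██·██·█···                  ┃ 
┃   Tom·█·█··█·████··                  ┃ 
┃ HiHat··█·······██·█                  ┃ 
┃  Clap█··██·█·█····█                  ┃ 
┃                                      ┃ 
┃                                      ┃ 
┃                                      ┃ 
┃                                      ┃ 
┃                                      ┃ 
┃                                      ┃ 


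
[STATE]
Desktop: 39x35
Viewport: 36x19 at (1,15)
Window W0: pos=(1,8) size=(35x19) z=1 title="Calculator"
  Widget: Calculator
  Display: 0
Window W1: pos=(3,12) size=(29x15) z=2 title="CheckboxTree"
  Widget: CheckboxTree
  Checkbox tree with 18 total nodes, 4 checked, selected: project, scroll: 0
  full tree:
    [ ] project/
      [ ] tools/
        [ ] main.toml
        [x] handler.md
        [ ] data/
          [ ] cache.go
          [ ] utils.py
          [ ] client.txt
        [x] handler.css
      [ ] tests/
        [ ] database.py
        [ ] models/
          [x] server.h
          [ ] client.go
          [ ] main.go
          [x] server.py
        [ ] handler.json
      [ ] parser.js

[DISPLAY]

┃│┃>[-] project/              ┃   ┃ 
┃├┃   [-] tools/              ┃   ┃ 
┃│┃     [ ] main.toml         ┃   ┃ 
┃├┃     [x] handler.md        ┃   ┃ 
┃│┃     [ ] data/             ┃   ┃ 
┃├┃       [ ] cache.go        ┃   ┃ 
┃│┃       [ ] utils.py        ┃   ┃ 
┃└┃       [ ] client.txt      ┃   ┃ 
┃ ┃     [x] handler.css       ┃   ┃ 
┃ ┃   [-] tests/              ┃   ┃ 
┃ ┃     [ ] database.py       ┃   ┃ 
┗━┗━━━━━━━━━━━━━━━━━━━━━━━━━━━┛━━━┛ 
                                    
                                    
                                    
                                    
                                    
                                    
                                    


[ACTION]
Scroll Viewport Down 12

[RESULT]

┃├┃   [-] tools/              ┃   ┃ 
┃│┃     [ ] main.toml         ┃   ┃ 
┃├┃     [x] handler.md        ┃   ┃ 
┃│┃     [ ] data/             ┃   ┃ 
┃├┃       [ ] cache.go        ┃   ┃ 
┃│┃       [ ] utils.py        ┃   ┃ 
┃└┃       [ ] client.txt      ┃   ┃ 
┃ ┃     [x] handler.css       ┃   ┃ 
┃ ┃   [-] tests/              ┃   ┃ 
┃ ┃     [ ] database.py       ┃   ┃ 
┗━┗━━━━━━━━━━━━━━━━━━━━━━━━━━━┛━━━┛ 
                                    
                                    
                                    
                                    
                                    
                                    
                                    
                                    


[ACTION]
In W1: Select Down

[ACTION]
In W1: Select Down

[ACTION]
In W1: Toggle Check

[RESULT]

┃├┃   [-] tools/              ┃   ┃ 
┃│┃>    [x] main.toml         ┃   ┃ 
┃├┃     [x] handler.md        ┃   ┃ 
┃│┃     [ ] data/             ┃   ┃ 
┃├┃       [ ] cache.go        ┃   ┃ 
┃│┃       [ ] utils.py        ┃   ┃ 
┃└┃       [ ] client.txt      ┃   ┃ 
┃ ┃     [x] handler.css       ┃   ┃ 
┃ ┃   [-] tests/              ┃   ┃ 
┃ ┃     [ ] database.py       ┃   ┃ 
┗━┗━━━━━━━━━━━━━━━━━━━━━━━━━━━┛━━━┛ 
                                    
                                    
                                    
                                    
                                    
                                    
                                    
                                    


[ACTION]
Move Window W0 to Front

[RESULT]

┃├───┼───┼───┼───┤                ┃ 
┃│ 1 │ 2 │ 3 │ - │                ┃ 
┃├───┼───┼───┼───┤                ┃ 
┃│ 0 │ . │ = │ + │                ┃ 
┃├───┼───┼───┼───┤                ┃ 
┃│ C │ MC│ MR│ M+│                ┃ 
┃└───┴───┴───┴───┘                ┃ 
┃                                 ┃ 
┃                                 ┃ 
┃                                 ┃ 
┗━━━━━━━━━━━━━━━━━━━━━━━━━━━━━━━━━┛ 
                                    
                                    
                                    
                                    
                                    
                                    
                                    
                                    


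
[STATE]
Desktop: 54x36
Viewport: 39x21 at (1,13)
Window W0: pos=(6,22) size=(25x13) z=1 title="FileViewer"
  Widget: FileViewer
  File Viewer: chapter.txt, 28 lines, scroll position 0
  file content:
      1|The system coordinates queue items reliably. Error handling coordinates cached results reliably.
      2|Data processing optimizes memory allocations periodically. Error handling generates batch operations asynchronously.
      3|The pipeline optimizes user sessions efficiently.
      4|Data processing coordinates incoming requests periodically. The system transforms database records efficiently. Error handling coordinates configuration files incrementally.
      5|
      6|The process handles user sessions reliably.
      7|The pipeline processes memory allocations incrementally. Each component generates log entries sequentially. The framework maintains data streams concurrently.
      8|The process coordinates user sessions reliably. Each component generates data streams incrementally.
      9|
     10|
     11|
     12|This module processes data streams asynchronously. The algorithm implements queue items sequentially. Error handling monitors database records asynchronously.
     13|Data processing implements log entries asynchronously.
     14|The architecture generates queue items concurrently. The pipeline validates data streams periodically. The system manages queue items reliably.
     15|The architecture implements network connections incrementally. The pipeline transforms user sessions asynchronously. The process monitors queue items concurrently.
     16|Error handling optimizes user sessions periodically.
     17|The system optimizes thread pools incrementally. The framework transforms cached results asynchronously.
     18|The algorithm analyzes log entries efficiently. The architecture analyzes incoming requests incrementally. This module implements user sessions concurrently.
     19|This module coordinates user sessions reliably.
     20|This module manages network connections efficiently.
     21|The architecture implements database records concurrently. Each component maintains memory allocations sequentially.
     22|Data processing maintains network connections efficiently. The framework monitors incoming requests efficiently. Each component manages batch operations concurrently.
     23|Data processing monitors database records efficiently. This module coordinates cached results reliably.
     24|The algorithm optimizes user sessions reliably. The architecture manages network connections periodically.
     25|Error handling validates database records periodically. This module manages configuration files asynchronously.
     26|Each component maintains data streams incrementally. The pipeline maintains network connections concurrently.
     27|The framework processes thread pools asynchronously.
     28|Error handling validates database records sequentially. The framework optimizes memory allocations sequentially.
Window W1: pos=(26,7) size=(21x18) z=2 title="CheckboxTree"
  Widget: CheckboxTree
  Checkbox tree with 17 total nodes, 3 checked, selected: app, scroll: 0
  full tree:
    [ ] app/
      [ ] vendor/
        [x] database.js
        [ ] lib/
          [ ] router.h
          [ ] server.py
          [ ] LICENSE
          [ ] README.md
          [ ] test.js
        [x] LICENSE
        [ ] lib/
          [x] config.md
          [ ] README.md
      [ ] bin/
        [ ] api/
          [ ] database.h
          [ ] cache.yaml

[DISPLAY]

                         ┃     [ ] lib/
                         ┃       [ ] ro
                         ┃       [ ] se
                         ┃       [ ] LI
                         ┃       [ ] RE
                         ┃       [ ] te
                         ┃     [x] LICE
                         ┃     [-] lib/
                         ┃       [x] co
     ┏━━━━━━━━━━━━━━━━━━━┃       [ ] RE
     ┃ FileViewer        ┃   [ ] bin/  
     ┠───────────────────┗━━━━━━━━━━━━━
     ┃The system coordinates▲┃         
     ┃Data processing optimi█┃         
     ┃The pipeline optimizes░┃         
     ┃Data processing coordi░┃         
     ┃                      ░┃         
     ┃The process handles us░┃         
     ┃The pipeline processes░┃         
     ┃The process coordinate░┃         
     ┃                      ▼┃         


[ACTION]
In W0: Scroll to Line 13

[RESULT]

                         ┃     [ ] lib/
                         ┃       [ ] ro
                         ┃       [ ] se
                         ┃       [ ] LI
                         ┃       [ ] RE
                         ┃       [ ] te
                         ┃     [x] LICE
                         ┃     [-] lib/
                         ┃       [x] co
     ┏━━━━━━━━━━━━━━━━━━━┃       [ ] RE
     ┃ FileViewer        ┃   [ ] bin/  
     ┠───────────────────┗━━━━━━━━━━━━━
     ┃Data processing implem▲┃         
     ┃The architecture gener░┃         
     ┃The architecture imple░┃         
     ┃Error handling optimiz░┃         
     ┃The system optimizes t░┃         
     ┃The algorithm analyzes█┃         
     ┃This module coordinate░┃         
     ┃This module manages ne░┃         
     ┃The architecture imple▼┃         


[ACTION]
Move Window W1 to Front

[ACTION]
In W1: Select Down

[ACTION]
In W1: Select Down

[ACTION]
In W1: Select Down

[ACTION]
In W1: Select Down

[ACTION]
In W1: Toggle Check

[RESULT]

                         ┃     [-] lib/
                         ┃>      [x] ro
                         ┃       [ ] se
                         ┃       [ ] LI
                         ┃       [ ] RE
                         ┃       [ ] te
                         ┃     [x] LICE
                         ┃     [-] lib/
                         ┃       [x] co
     ┏━━━━━━━━━━━━━━━━━━━┃       [ ] RE
     ┃ FileViewer        ┃   [ ] bin/  
     ┠───────────────────┗━━━━━━━━━━━━━
     ┃Data processing implem▲┃         
     ┃The architecture gener░┃         
     ┃The architecture imple░┃         
     ┃Error handling optimiz░┃         
     ┃The system optimizes t░┃         
     ┃The algorithm analyzes█┃         
     ┃This module coordinate░┃         
     ┃This module manages ne░┃         
     ┃The architecture imple▼┃         


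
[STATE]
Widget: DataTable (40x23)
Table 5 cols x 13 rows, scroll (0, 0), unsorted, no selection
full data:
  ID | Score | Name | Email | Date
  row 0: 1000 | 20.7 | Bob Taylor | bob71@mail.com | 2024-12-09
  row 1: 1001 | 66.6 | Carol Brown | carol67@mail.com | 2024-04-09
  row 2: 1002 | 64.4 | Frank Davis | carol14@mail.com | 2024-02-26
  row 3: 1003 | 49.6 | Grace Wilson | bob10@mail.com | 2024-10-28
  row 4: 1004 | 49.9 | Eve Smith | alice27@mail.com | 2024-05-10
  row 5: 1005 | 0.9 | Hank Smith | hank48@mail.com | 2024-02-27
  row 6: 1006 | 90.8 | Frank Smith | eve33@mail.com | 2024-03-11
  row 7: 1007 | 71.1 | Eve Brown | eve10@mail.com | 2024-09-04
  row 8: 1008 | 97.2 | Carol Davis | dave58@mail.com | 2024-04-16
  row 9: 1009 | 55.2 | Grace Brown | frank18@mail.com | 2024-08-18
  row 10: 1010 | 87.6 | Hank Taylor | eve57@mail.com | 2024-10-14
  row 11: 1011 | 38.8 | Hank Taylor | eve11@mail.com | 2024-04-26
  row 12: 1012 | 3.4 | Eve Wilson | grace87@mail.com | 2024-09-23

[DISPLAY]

ID  │Score│Name        │Email           
────┼─────┼────────────┼────────────────
1000│20.7 │Bob Taylor  │bob71@mail.com  
1001│66.6 │Carol Brown │carol67@mail.com
1002│64.4 │Frank Davis │carol14@mail.com
1003│49.6 │Grace Wilson│bob10@mail.com  
1004│49.9 │Eve Smith   │alice27@mail.com
1005│0.9  │Hank Smith  │hank48@mail.com 
1006│90.8 │Frank Smith │eve33@mail.com  
1007│71.1 │Eve Brown   │eve10@mail.com  
1008│97.2 │Carol Davis │dave58@mail.com 
1009│55.2 │Grace Brown │frank18@mail.com
1010│87.6 │Hank Taylor │eve57@mail.com  
1011│38.8 │Hank Taylor │eve11@mail.com  
1012│3.4  │Eve Wilson  │grace87@mail.com
                                        
                                        
                                        
                                        
                                        
                                        
                                        
                                        


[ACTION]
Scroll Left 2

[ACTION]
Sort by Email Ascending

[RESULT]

ID  │Score│Name        │Email          ▲
────┼─────┼────────────┼────────────────
1004│49.9 │Eve Smith   │alice27@mail.com
1003│49.6 │Grace Wilson│bob10@mail.com  
1000│20.7 │Bob Taylor  │bob71@mail.com  
1002│64.4 │Frank Davis │carol14@mail.com
1001│66.6 │Carol Brown │carol67@mail.com
1008│97.2 │Carol Davis │dave58@mail.com 
1007│71.1 │Eve Brown   │eve10@mail.com  
1011│38.8 │Hank Taylor │eve11@mail.com  
1006│90.8 │Frank Smith │eve33@mail.com  
1010│87.6 │Hank Taylor │eve57@mail.com  
1009│55.2 │Grace Brown │frank18@mail.com
1012│3.4  │Eve Wilson  │grace87@mail.com
1005│0.9  │Hank Smith  │hank48@mail.com 
                                        
                                        
                                        
                                        
                                        
                                        
                                        
                                        


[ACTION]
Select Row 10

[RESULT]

ID  │Score│Name        │Email          ▲
────┼─────┼────────────┼────────────────
1004│49.9 │Eve Smith   │alice27@mail.com
1003│49.6 │Grace Wilson│bob10@mail.com  
1000│20.7 │Bob Taylor  │bob71@mail.com  
1002│64.4 │Frank Davis │carol14@mail.com
1001│66.6 │Carol Brown │carol67@mail.com
1008│97.2 │Carol Davis │dave58@mail.com 
1007│71.1 │Eve Brown   │eve10@mail.com  
1011│38.8 │Hank Taylor │eve11@mail.com  
1006│90.8 │Frank Smith │eve33@mail.com  
1010│87.6 │Hank Taylor │eve57@mail.com  
>009│55.2 │Grace Brown │frank18@mail.com
1012│3.4  │Eve Wilson  │grace87@mail.com
1005│0.9  │Hank Smith  │hank48@mail.com 
                                        
                                        
                                        
                                        
                                        
                                        
                                        
                                        


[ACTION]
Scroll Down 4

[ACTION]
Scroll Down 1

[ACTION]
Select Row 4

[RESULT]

ID  │Score│Name        │Email          ▲
────┼─────┼────────────┼────────────────
1004│49.9 │Eve Smith   │alice27@mail.com
1003│49.6 │Grace Wilson│bob10@mail.com  
1000│20.7 │Bob Taylor  │bob71@mail.com  
1002│64.4 │Frank Davis │carol14@mail.com
>001│66.6 │Carol Brown │carol67@mail.com
1008│97.2 │Carol Davis │dave58@mail.com 
1007│71.1 │Eve Brown   │eve10@mail.com  
1011│38.8 │Hank Taylor │eve11@mail.com  
1006│90.8 │Frank Smith │eve33@mail.com  
1010│87.6 │Hank Taylor │eve57@mail.com  
1009│55.2 │Grace Brown │frank18@mail.com
1012│3.4  │Eve Wilson  │grace87@mail.com
1005│0.9  │Hank Smith  │hank48@mail.com 
                                        
                                        
                                        
                                        
                                        
                                        
                                        
                                        


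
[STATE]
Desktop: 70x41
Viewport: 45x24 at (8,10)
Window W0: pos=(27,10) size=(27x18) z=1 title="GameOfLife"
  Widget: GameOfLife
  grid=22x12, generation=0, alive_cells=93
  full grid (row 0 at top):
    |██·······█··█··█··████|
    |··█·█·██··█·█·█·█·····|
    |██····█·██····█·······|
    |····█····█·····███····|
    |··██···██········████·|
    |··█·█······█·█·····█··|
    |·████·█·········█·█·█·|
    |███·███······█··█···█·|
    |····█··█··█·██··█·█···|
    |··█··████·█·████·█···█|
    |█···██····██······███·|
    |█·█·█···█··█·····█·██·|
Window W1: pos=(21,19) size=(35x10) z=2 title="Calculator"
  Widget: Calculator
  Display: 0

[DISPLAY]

                   ┏━━━━━━━━━━━━━━━━━━━━━━━━━
                   ┃ GameOfLife              
                   ┠─────────────────────────
                   ┃Gen: 0                   
                   ┃██·······█··█··█··████   
                   ┃··█·█·██··█·█·█·█·····   
                   ┃██····█·██····█·······   
                   ┃····█····█·····███····   
                   ┃··██···██········████·   
             ┏━━━━━━━━━━━━━━━━━━━━━━━━━━━━━━━
             ┃ Calculator                    
             ┠───────────────────────────────
             ┃                               
             ┃┌───┬───┬───┬───┐              
             ┃│ 7 │ 8 │ 9 │ ÷ │              
             ┃├───┼───┼───┼───┤              
             ┃│ 4 │ 5 │ 6 │ × │              
             ┃└───┴───┴───┴───┘              
             ┗━━━━━━━━━━━━━━━━━━━━━━━━━━━━━━━
                                             
                                             
                                             
                                             
                                             


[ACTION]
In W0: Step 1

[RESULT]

                   ┏━━━━━━━━━━━━━━━━━━━━━━━━━
                   ┃ GameOfLife              
                   ┠─────────────────────────
                   ┃Gen: 1                   
                   ┃·█·········█·█·█···██·   
                   ┃··█··███··██··█····██·   
                   ┃·█·█··█·███··██··█····   
                   ┃·███·····█·····███·█··   
                   ┃··█·█···█········█·██·   
             ┏━━━━━━━━━━━━━━━━━━━━━━━━━━━━━━━
             ┃ Calculator                    
             ┠───────────────────────────────
             ┃                               
             ┃┌───┬───┬───┬───┐              
             ┃│ 7 │ 8 │ 9 │ ÷ │              
             ┃├───┼───┼───┼───┤              
             ┃│ 4 │ 5 │ 6 │ × │              
             ┃└───┴───┴───┴───┘              
             ┗━━━━━━━━━━━━━━━━━━━━━━━━━━━━━━━
                                             
                                             
                                             
                                             
                                             


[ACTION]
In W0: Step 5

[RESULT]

                   ┏━━━━━━━━━━━━━━━━━━━━━━━━━
                   ┃ GameOfLife              
                   ┠─────────────────────────
                   ┃Gen: 6                   
                   ┃·█·██···█·█···········   
                   ┃·█············██······   
                   ┃··█·█··██··██·██······   
                   ┃····█··█··███··██·····   
                   ┃·█·████·████········█·   
             ┏━━━━━━━━━━━━━━━━━━━━━━━━━━━━━━━
             ┃ Calculator                    
             ┠───────────────────────────────
             ┃                               
             ┃┌───┬───┬───┬───┐              
             ┃│ 7 │ 8 │ 9 │ ÷ │              
             ┃├───┼───┼───┼───┤              
             ┃│ 4 │ 5 │ 6 │ × │              
             ┃└───┴───┴───┴───┘              
             ┗━━━━━━━━━━━━━━━━━━━━━━━━━━━━━━━
                                             
                                             
                                             
                                             
                                             


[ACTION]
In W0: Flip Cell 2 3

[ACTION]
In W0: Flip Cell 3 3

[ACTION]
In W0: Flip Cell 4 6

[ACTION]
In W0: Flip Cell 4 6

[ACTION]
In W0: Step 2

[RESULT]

                   ┏━━━━━━━━━━━━━━━━━━━━━━━━━
                   ┃ GameOfLife              
                   ┠─────────────────────────
                   ┃Gen: 8                   
                   ┃········█·····█·······   
                   ┃·███···█·██████·······   
                   ┃·······█··███···█·····   
                   ┃···········█████······   
                   ┃·············███···██·   
             ┏━━━━━━━━━━━━━━━━━━━━━━━━━━━━━━━
             ┃ Calculator                    
             ┠───────────────────────────────
             ┃                               
             ┃┌───┬───┬───┬───┐              
             ┃│ 7 │ 8 │ 9 │ ÷ │              
             ┃├───┼───┼───┼───┤              
             ┃│ 4 │ 5 │ 6 │ × │              
             ┃└───┴───┴───┴───┘              
             ┗━━━━━━━━━━━━━━━━━━━━━━━━━━━━━━━
                                             
                                             
                                             
                                             
                                             
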